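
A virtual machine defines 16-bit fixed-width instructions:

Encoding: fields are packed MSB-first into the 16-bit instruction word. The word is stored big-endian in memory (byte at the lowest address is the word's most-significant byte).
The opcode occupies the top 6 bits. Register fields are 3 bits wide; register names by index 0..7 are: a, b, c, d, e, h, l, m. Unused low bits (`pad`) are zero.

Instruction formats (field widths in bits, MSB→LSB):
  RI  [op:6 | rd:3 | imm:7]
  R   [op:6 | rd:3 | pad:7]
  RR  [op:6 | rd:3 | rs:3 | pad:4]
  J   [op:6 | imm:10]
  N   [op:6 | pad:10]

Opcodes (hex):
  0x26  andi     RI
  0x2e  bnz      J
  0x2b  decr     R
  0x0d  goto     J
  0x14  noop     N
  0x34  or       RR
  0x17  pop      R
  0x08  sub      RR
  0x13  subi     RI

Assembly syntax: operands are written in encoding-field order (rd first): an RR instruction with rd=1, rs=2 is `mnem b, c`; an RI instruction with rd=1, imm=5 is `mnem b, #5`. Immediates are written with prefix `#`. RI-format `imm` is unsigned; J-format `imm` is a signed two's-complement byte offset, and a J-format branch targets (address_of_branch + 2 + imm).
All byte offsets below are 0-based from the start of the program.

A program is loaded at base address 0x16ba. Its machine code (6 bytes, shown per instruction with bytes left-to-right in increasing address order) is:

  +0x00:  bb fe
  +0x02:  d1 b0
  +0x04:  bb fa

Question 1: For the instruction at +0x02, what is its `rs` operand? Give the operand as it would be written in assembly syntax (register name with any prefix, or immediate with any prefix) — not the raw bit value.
d

[02] d1 b0 → 0xd1b0
  op=0xd1b0>>10=0x34 ⇒ or (RR)
  rd@[9:7]=0x3 ⇒ d
  rs@[6:4]=0x3 ⇒ d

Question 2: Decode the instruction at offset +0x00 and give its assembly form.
bnz #-2

off 0x00: read bb fe as big → 0xbbfe
  opcode bits[15:10]=0x2e: bnz/J
  imm: (w>>0)&0x3ff=0x3fe (s10→-2) → #-2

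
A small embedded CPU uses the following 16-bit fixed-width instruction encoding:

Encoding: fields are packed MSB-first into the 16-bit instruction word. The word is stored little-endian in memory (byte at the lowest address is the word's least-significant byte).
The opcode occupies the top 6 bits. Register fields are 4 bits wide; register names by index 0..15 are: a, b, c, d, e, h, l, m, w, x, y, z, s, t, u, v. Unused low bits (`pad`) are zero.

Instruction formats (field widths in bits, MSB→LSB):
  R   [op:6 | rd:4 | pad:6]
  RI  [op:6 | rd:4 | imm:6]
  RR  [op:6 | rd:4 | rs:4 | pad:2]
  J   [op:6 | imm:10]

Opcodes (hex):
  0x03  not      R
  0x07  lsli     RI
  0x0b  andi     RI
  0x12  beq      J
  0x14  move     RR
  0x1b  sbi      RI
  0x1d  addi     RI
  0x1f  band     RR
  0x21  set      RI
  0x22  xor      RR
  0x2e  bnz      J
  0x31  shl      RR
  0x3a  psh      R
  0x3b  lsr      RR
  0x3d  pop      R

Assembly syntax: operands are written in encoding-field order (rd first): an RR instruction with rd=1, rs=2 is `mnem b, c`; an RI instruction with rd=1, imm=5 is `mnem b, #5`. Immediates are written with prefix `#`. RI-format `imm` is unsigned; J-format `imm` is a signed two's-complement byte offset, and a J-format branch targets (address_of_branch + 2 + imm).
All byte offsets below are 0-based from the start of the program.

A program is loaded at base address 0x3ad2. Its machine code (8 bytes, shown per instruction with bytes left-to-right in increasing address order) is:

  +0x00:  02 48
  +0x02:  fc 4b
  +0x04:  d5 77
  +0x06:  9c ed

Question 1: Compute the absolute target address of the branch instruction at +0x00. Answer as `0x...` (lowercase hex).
off 0x00: read 02 48 as little → 0x4802
  op=0x4802>>10=0x12 ⇒ beq (J)
  [9:0] imm=2 = #2
  target = base 0x3ad2 + off 0x00 + 2 + imm 2 = 0x3ad6

0x3ad6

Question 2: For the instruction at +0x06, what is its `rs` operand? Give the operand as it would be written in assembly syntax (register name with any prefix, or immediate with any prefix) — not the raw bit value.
m

+0x06: 9c ed ⇒ word 0xed9c (little)
  opcode bits[15:10]=0x3b: lsr/RR
  [9:6] rd=6 = l
  [5:2] rs=7 = m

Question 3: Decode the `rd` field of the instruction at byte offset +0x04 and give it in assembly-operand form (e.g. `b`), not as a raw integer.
+0x04: d5 77 ⇒ word 0x77d5 (little)
  top 6b → 0x1d → addi [RI]
  rd@[9:6]=0xf ⇒ v
  imm@[5:0]=0x15 ⇒ #21

v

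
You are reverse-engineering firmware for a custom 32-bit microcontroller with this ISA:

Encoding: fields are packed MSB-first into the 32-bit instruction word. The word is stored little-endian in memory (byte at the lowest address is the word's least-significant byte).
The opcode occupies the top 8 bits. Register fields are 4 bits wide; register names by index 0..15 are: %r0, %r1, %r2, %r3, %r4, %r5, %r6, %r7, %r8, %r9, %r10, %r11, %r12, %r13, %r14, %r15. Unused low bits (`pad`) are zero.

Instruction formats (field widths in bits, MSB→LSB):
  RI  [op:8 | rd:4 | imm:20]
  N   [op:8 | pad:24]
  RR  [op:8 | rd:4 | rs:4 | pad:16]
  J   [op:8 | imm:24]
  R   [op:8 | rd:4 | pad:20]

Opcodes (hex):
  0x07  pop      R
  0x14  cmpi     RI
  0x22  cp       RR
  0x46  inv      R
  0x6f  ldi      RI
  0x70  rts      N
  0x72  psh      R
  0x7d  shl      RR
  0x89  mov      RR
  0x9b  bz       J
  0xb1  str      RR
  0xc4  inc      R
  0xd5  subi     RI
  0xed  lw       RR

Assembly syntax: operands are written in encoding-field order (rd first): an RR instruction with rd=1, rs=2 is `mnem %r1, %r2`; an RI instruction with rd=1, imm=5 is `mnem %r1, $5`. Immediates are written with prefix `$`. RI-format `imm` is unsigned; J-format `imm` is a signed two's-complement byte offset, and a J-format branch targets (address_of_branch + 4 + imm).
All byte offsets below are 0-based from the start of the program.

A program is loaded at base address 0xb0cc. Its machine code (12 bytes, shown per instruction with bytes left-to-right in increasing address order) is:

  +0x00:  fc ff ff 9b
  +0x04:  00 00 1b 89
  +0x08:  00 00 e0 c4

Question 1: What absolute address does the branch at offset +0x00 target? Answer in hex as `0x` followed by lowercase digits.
0xb0cc

+0x00: fc ff ff 9b ⇒ word 0x9bfffffc (little)
  op=0x9bfffffc>>24=0x9b ⇒ bz (J)
  imm: (w>>0)&0xffffff=0xfffffc (s24→-4) → $-4
  target = base 0xb0cc + off 0x00 + 4 + imm -4 = 0xb0cc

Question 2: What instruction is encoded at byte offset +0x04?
[04] 00 00 1b 89 → 0x891b0000
  top 8b → 0x89 → mov [RR]
  rd: (w>>20)&0xf=0x1 → %r1
  rs: (w>>16)&0xf=0xb → %r11

mov %r1, %r11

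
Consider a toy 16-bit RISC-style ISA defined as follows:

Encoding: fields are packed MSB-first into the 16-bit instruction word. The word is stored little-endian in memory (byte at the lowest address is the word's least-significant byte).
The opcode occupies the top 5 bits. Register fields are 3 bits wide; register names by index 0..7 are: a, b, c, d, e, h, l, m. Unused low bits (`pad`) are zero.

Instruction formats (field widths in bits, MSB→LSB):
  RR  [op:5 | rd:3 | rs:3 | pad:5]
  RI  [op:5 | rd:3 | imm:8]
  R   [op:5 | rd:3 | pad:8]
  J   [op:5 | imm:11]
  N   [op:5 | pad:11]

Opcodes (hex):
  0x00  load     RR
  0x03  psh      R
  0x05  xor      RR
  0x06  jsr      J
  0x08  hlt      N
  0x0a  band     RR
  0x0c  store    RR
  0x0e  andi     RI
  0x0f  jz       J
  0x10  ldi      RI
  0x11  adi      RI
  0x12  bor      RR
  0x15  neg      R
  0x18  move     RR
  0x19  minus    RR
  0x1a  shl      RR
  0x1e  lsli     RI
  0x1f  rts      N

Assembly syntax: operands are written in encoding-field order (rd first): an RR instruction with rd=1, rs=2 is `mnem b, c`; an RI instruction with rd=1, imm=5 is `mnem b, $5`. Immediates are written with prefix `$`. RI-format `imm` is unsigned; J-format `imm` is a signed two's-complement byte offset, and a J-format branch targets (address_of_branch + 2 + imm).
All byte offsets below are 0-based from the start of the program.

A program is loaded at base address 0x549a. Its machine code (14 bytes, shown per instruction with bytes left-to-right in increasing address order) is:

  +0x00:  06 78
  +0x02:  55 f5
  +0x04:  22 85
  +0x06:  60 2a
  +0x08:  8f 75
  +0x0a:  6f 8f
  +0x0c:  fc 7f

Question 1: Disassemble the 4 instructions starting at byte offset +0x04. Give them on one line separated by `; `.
@+04  little-endian(22 85) = 0x8522
  op=0x8522>>11=0x10 ⇒ ldi (RI)
  rd@[10:8]=0x5 ⇒ h
  imm@[7:0]=0x22 ⇒ $34
@+06  little-endian(60 2a) = 0x2a60
  op=0x2a60>>11=0x5 ⇒ xor (RR)
  rd@[10:8]=0x2 ⇒ c
  rs@[7:5]=0x3 ⇒ d
@+08  little-endian(8f 75) = 0x758f
  op=0x758f>>11=0xe ⇒ andi (RI)
  rd@[10:8]=0x5 ⇒ h
  imm@[7:0]=0x8f ⇒ $143
@+0a  little-endian(6f 8f) = 0x8f6f
  op=0x8f6f>>11=0x11 ⇒ adi (RI)
  rd@[10:8]=0x7 ⇒ m
  imm@[7:0]=0x6f ⇒ $111

ldi h, $34; xor c, d; andi h, $143; adi m, $111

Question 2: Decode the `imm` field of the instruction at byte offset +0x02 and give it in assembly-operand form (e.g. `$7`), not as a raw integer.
off 0x02: read 55 f5 as little → 0xf555
  top 5b → 0x1e → lsli [RI]
  rd@[10:8]=0x5 ⇒ h
  imm@[7:0]=0x55 ⇒ $85

$85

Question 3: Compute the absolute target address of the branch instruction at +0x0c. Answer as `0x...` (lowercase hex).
@+0c  little-endian(fc 7f) = 0x7ffc
  opcode bits[15:11]=0xf: jz/J
  [10:0] imm=2044 (s11→-4) = $-4
  target = base 0x549a + off 0x0c + 2 + imm -4 = 0x54a4

0x54a4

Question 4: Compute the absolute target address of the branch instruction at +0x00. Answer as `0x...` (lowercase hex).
+0x00: 06 78 ⇒ word 0x7806 (little)
  opcode bits[15:11]=0xf: jz/J
  [10:0] imm=6 = $6
  target = base 0x549a + off 0x00 + 2 + imm 6 = 0x54a2

0x54a2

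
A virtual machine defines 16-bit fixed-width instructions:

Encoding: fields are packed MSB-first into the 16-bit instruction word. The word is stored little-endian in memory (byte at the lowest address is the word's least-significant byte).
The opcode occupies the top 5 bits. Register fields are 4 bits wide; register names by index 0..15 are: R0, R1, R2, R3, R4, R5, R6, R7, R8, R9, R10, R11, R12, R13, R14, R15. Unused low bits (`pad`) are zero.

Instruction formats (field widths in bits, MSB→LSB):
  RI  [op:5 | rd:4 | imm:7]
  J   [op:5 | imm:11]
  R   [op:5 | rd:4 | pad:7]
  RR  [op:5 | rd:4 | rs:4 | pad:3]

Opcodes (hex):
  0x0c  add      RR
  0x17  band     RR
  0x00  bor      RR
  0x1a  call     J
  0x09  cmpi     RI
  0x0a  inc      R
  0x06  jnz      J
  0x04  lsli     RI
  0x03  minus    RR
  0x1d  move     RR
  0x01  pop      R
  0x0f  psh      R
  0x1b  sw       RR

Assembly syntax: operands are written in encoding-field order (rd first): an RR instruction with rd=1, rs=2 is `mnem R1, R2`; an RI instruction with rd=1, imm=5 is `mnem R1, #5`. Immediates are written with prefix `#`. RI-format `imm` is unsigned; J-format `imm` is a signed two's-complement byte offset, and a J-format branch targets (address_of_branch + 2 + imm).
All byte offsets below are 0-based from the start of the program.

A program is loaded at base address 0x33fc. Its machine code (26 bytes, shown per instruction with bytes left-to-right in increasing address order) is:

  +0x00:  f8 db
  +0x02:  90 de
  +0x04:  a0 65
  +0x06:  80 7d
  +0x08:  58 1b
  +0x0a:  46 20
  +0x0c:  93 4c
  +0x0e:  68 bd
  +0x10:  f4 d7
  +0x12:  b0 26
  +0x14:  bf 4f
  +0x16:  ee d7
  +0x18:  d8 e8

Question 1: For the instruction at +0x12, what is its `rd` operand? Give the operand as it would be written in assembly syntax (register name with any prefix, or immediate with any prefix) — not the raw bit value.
@+12  little-endian(b0 26) = 0x26b0
  op=0x26b0>>11=0x4 ⇒ lsli (RI)
  [10:7] rd=13 = R13
  [6:0] imm=48 = #48

R13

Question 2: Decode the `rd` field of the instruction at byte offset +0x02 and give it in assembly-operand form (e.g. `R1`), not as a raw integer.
R13

off 0x02: read 90 de as little → 0xde90
  opcode bits[15:11]=0x1b: sw/RR
  [10:7] rd=13 = R13
  [6:3] rs=2 = R2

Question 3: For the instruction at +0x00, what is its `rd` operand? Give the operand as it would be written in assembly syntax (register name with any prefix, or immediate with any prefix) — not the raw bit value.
R7

off 0x00: read f8 db as little → 0xdbf8
  op=0xdbf8>>11=0x1b ⇒ sw (RR)
  rd: (w>>7)&0xf=0x7 → R7
  rs: (w>>3)&0xf=0xf → R15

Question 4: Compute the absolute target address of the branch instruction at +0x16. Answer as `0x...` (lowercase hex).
0x3402

off 0x16: read ee d7 as little → 0xd7ee
  op=0xd7ee>>11=0x1a ⇒ call (J)
  imm: (w>>0)&0x7ff=0x7ee (s11→-18) → #-18
  target = base 0x33fc + off 0x16 + 2 + imm -18 = 0x3402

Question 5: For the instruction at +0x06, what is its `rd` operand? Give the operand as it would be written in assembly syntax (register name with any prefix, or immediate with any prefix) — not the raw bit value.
+0x06: 80 7d ⇒ word 0x7d80 (little)
  top 5b → 0xf → psh [R]
  rd@[10:7]=0xb ⇒ R11

R11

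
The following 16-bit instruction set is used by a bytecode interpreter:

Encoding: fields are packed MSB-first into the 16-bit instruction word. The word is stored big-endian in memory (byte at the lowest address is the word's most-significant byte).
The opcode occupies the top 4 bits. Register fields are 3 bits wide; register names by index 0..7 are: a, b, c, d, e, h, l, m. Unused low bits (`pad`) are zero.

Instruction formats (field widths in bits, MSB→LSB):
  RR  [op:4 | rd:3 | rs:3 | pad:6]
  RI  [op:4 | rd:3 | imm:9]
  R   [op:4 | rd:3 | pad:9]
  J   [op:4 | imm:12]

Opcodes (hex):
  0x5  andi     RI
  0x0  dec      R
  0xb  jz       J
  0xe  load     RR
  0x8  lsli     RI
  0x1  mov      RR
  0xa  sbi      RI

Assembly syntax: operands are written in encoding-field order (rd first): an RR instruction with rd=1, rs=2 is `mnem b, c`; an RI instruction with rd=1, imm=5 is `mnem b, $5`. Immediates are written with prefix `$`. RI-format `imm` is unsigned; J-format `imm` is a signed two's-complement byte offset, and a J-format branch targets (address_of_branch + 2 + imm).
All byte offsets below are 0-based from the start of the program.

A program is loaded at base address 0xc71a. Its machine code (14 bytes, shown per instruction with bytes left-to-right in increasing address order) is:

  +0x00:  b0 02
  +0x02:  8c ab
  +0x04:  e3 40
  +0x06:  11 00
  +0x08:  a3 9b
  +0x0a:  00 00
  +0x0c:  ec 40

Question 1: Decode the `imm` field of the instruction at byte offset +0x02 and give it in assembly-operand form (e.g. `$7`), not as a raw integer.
[02] 8c ab → 0x8cab
  op=0x8cab>>12=0x8 ⇒ lsli (RI)
  [11:9] rd=6 = l
  [8:0] imm=171 = $171

$171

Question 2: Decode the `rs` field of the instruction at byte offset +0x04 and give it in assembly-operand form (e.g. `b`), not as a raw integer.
@+04  big-endian(e3 40) = 0xe340
  top 4b → 0xe → load [RR]
  rd: (w>>9)&0x7=0x1 → b
  rs: (w>>6)&0x7=0x5 → h

h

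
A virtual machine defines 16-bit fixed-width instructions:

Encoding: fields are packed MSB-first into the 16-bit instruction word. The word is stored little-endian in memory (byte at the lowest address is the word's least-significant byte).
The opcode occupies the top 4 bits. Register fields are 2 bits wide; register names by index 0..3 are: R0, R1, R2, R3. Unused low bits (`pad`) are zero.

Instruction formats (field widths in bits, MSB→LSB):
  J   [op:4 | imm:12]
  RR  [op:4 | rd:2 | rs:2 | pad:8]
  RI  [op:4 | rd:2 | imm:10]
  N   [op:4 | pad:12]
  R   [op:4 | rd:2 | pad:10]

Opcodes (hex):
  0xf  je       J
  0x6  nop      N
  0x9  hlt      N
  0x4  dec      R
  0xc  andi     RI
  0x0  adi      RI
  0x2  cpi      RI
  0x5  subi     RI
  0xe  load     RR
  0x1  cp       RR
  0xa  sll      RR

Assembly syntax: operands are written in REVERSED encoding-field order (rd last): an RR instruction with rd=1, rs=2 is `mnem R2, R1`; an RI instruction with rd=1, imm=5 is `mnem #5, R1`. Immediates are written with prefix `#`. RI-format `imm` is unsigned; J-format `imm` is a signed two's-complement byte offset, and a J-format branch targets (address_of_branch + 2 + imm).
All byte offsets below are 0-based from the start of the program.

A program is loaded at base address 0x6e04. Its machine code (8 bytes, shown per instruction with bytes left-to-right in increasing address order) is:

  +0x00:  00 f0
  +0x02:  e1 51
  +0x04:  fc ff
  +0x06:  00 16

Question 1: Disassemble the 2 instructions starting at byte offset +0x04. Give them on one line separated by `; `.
je #-4; cp R2, R1

+0x04: fc ff ⇒ word 0xfffc (little)
  op=0xfffc>>12=0xf ⇒ je (J)
  imm: (w>>0)&0xfff=0xffc (s12→-4) → #-4
+0x06: 00 16 ⇒ word 0x1600 (little)
  op=0x1600>>12=0x1 ⇒ cp (RR)
  rd: (w>>10)&0x3=0x1 → R1
  rs: (w>>8)&0x3=0x2 → R2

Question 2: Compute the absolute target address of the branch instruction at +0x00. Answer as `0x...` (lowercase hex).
off 0x00: read 00 f0 as little → 0xf000
  opcode bits[15:12]=0xf: je/J
  imm: (w>>0)&0xfff=0x0 → #0
  target = base 0x6e04 + off 0x00 + 2 + imm 0 = 0x6e06

0x6e06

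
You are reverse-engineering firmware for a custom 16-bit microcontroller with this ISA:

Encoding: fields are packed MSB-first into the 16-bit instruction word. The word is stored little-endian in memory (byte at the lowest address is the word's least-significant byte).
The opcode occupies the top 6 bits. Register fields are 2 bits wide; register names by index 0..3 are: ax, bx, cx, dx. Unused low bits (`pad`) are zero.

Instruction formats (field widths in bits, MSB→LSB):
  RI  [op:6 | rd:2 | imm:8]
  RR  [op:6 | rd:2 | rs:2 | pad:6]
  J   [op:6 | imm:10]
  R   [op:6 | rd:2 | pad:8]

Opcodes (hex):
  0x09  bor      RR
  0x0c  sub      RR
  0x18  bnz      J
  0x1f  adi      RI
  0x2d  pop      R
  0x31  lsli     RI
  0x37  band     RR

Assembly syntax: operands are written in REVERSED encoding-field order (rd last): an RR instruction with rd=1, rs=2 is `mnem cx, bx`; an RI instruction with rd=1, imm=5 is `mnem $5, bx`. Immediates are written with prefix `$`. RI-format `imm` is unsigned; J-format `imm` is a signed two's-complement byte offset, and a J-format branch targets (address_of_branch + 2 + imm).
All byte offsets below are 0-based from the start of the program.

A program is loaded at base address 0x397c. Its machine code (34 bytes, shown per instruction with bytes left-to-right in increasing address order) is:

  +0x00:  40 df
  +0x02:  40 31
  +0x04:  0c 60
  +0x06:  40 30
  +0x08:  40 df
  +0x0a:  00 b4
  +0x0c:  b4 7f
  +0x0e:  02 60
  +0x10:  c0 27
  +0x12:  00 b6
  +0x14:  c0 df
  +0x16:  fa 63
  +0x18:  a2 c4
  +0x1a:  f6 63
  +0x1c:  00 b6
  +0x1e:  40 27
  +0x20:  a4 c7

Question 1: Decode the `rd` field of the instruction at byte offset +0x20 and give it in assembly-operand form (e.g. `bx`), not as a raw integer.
[20] a4 c7 → 0xc7a4
  op=0xc7a4>>10=0x31 ⇒ lsli (RI)
  rd@[9:8]=0x3 ⇒ dx
  imm@[7:0]=0xa4 ⇒ $164

dx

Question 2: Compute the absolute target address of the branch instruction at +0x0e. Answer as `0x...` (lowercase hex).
@+0e  little-endian(02 60) = 0x6002
  op=0x6002>>10=0x18 ⇒ bnz (J)
  imm: (w>>0)&0x3ff=0x2 → $2
  target = base 0x397c + off 0x0e + 2 + imm 2 = 0x398e

0x398e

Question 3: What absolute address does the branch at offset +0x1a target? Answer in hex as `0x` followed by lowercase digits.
off 0x1a: read f6 63 as little → 0x63f6
  opcode bits[15:10]=0x18: bnz/J
  [9:0] imm=1014 (s10→-10) = $-10
  target = base 0x397c + off 0x1a + 2 + imm -10 = 0x398e

0x398e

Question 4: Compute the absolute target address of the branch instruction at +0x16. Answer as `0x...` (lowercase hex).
0x398e

off 0x16: read fa 63 as little → 0x63fa
  opcode bits[15:10]=0x18: bnz/J
  imm: (w>>0)&0x3ff=0x3fa (s10→-6) → $-6
  target = base 0x397c + off 0x16 + 2 + imm -6 = 0x398e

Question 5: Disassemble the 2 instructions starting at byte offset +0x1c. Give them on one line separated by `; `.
pop cx; bor bx, dx

[1c] 00 b6 → 0xb600
  op=0xb600>>10=0x2d ⇒ pop (R)
  rd@[9:8]=0x2 ⇒ cx
[1e] 40 27 → 0x2740
  op=0x2740>>10=0x9 ⇒ bor (RR)
  rd@[9:8]=0x3 ⇒ dx
  rs@[7:6]=0x1 ⇒ bx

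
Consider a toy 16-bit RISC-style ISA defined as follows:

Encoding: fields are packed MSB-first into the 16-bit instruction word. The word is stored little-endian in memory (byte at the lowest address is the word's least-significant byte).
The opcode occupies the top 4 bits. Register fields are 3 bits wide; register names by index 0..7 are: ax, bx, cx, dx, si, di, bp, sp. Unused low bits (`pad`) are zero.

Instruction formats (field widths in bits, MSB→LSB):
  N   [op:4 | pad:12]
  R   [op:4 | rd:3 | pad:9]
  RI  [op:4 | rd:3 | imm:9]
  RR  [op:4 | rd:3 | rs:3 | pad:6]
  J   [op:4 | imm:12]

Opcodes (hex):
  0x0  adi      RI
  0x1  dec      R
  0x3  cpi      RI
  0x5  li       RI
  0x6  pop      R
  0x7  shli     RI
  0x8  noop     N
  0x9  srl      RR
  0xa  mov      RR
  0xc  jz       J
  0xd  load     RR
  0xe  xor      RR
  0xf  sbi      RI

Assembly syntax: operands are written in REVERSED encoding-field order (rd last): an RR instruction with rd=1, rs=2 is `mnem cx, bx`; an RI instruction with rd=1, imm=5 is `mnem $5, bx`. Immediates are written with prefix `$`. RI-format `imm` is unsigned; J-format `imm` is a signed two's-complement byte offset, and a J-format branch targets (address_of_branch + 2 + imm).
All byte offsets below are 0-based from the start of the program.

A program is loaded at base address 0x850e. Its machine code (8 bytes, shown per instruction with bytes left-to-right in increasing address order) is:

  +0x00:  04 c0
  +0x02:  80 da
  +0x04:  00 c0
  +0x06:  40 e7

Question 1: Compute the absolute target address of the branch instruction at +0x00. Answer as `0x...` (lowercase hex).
0x8514

+0x00: 04 c0 ⇒ word 0xc004 (little)
  opcode bits[15:12]=0xc: jz/J
  imm@[11:0]=0x4 ⇒ $4
  target = base 0x850e + off 0x00 + 2 + imm 4 = 0x8514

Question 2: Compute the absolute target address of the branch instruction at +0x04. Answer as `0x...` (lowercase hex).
0x8514

[04] 00 c0 → 0xc000
  top 4b → 0xc → jz [J]
  [11:0] imm=0 = $0
  target = base 0x850e + off 0x04 + 2 + imm 0 = 0x8514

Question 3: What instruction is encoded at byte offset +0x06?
+0x06: 40 e7 ⇒ word 0xe740 (little)
  opcode bits[15:12]=0xe: xor/RR
  [11:9] rd=3 = dx
  [8:6] rs=5 = di

xor di, dx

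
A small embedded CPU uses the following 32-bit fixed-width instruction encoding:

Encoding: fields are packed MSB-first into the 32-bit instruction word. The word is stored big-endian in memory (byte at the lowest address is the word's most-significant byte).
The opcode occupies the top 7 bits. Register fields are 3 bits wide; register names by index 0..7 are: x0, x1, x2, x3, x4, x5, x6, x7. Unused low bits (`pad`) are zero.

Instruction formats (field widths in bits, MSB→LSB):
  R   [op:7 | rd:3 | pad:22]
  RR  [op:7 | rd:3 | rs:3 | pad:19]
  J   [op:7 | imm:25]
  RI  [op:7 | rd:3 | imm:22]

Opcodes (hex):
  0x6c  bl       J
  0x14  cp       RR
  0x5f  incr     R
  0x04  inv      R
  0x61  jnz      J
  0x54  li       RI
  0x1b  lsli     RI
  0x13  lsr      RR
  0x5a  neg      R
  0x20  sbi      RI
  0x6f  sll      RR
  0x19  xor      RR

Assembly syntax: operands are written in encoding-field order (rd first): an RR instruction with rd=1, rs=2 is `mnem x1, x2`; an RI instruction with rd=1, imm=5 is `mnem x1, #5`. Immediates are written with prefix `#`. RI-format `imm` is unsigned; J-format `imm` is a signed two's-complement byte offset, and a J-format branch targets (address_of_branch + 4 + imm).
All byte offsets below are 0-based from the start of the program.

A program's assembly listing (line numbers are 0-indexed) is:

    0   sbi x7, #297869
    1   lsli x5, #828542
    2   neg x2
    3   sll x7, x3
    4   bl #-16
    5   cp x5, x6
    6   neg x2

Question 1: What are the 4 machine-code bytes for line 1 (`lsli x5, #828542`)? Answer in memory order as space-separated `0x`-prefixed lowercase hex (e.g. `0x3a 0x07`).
0x37 0x4c 0xa4 0x7e

line 1 (lsli): pack op=0x1b:7|rd=5:3|imm=828542:22 = 0x374ca47e; big→ 37 4c a4 7e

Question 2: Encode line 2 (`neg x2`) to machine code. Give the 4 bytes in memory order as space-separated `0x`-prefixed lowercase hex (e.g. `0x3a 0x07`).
0xb4 0x80 0x00 0x00

line 2 (neg): pack op=0x5a:7|rd=2:3|pad=0:22 = 0xb4800000; big→ b4 80 00 00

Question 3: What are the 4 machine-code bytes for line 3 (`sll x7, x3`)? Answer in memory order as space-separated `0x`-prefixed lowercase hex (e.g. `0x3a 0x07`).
0xdf 0xd8 0x00 0x00

line 3 (sll): pack op=0x6f:7|rd=7:3|rs=3:3|pad=0:19 = 0xdfd80000; big→ df d8 00 00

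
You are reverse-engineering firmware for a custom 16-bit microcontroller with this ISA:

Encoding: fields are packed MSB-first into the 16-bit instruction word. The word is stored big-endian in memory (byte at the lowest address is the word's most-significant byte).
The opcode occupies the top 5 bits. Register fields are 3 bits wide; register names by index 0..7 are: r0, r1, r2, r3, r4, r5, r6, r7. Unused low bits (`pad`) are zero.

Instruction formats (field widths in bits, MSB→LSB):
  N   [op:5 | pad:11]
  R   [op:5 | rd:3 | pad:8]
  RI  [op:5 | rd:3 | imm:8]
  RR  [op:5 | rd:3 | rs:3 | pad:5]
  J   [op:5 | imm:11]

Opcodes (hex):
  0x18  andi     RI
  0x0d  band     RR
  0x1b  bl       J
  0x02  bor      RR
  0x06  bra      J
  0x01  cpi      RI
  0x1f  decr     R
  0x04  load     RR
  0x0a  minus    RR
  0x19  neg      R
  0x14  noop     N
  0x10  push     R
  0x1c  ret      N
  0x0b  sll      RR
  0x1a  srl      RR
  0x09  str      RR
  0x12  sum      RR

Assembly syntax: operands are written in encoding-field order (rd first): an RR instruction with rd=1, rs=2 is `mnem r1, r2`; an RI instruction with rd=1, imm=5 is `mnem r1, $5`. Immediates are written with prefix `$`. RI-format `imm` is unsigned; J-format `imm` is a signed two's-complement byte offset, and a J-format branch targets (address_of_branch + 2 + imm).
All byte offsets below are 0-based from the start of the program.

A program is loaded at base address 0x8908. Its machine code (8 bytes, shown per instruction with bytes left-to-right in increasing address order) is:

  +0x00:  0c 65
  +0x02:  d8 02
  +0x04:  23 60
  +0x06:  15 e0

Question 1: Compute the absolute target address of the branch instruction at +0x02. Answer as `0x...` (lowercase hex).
0x890e

@+02  big-endian(d8 02) = 0xd802
  op=0xd802>>11=0x1b ⇒ bl (J)
  imm: (w>>0)&0x7ff=0x2 → $2
  target = base 0x8908 + off 0x02 + 2 + imm 2 = 0x890e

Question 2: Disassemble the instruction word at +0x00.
[00] 0c 65 → 0x0c65
  opcode bits[15:11]=0x1: cpi/RI
  [10:8] rd=4 = r4
  [7:0] imm=101 = $101

cpi r4, $101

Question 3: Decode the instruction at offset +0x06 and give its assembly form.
+0x06: 15 e0 ⇒ word 0x15e0 (big)
  top 5b → 0x2 → bor [RR]
  rd: (w>>8)&0x7=0x5 → r5
  rs: (w>>5)&0x7=0x7 → r7

bor r5, r7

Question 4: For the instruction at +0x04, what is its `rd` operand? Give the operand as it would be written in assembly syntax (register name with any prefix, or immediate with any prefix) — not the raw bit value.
[04] 23 60 → 0x2360
  opcode bits[15:11]=0x4: load/RR
  rd: (w>>8)&0x7=0x3 → r3
  rs: (w>>5)&0x7=0x3 → r3

r3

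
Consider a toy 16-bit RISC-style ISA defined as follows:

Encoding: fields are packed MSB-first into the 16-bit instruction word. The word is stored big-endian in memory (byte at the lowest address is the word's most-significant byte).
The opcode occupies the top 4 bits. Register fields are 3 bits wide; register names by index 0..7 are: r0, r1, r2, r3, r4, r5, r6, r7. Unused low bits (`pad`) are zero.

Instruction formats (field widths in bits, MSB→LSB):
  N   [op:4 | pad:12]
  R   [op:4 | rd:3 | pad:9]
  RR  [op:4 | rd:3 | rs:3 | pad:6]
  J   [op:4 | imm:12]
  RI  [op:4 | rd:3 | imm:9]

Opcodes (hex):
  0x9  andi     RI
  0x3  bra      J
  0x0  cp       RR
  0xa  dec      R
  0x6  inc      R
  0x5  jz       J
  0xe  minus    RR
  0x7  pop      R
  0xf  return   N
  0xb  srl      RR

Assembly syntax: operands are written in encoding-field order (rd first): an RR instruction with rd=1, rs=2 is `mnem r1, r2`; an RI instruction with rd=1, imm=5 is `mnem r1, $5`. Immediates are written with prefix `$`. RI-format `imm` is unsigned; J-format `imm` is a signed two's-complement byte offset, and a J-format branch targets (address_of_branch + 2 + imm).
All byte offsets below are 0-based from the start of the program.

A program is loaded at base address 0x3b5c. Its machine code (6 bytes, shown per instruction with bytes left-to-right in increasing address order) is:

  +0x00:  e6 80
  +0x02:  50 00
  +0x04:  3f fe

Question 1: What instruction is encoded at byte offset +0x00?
off 0x00: read e6 80 as big → 0xe680
  op=0xe680>>12=0xe ⇒ minus (RR)
  rd: (w>>9)&0x7=0x3 → r3
  rs: (w>>6)&0x7=0x2 → r2

minus r3, r2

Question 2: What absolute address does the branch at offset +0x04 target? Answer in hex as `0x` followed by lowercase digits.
@+04  big-endian(3f fe) = 0x3ffe
  top 4b → 0x3 → bra [J]
  imm@[11:0]=0xffe (s12→-2) ⇒ $-2
  target = base 0x3b5c + off 0x04 + 2 + imm -2 = 0x3b60

0x3b60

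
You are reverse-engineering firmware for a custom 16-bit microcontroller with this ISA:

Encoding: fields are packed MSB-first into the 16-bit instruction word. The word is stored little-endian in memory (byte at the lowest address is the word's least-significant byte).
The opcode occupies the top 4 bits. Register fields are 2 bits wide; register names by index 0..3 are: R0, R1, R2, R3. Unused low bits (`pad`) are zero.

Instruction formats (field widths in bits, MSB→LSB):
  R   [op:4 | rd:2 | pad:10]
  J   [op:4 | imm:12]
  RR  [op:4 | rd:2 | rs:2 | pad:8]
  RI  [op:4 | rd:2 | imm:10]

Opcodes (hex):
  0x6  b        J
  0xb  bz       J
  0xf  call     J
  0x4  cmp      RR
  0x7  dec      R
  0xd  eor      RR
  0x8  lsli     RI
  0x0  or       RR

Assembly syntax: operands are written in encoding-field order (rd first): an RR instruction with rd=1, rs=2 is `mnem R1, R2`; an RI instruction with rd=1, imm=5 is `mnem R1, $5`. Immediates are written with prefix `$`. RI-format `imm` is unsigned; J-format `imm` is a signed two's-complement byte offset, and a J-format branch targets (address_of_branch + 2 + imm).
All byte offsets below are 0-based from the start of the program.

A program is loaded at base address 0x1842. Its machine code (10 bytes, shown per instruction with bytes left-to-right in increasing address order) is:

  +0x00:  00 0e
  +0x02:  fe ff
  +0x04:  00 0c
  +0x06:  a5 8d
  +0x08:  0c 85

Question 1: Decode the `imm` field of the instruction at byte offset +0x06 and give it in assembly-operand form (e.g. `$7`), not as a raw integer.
$421

@+06  little-endian(a5 8d) = 0x8da5
  top 4b → 0x8 → lsli [RI]
  rd: (w>>10)&0x3=0x3 → R3
  imm: (w>>0)&0x3ff=0x1a5 → $421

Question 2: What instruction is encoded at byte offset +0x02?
call $-2

[02] fe ff → 0xfffe
  top 4b → 0xf → call [J]
  [11:0] imm=4094 (s12→-2) = $-2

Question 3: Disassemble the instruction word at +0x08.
lsli R1, $268

+0x08: 0c 85 ⇒ word 0x850c (little)
  opcode bits[15:12]=0x8: lsli/RI
  [11:10] rd=1 = R1
  [9:0] imm=268 = $268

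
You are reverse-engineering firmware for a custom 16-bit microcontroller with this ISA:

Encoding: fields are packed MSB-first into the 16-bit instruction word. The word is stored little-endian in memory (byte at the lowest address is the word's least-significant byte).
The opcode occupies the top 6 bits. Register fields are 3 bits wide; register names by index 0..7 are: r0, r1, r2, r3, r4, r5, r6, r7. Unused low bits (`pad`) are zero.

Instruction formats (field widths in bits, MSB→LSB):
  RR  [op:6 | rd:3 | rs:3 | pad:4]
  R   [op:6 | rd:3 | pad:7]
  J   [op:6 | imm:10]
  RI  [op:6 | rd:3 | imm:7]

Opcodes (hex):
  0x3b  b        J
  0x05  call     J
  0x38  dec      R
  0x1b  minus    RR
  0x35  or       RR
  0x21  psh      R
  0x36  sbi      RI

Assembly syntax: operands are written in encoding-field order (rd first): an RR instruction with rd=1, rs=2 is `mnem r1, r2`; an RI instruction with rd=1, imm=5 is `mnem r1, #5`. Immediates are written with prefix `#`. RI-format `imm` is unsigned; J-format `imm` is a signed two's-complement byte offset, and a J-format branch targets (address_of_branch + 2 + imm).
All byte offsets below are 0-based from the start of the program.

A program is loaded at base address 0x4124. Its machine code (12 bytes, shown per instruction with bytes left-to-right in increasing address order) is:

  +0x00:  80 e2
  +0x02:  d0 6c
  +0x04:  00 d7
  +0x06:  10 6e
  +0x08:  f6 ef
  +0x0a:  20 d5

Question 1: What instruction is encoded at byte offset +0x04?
off 0x04: read 00 d7 as little → 0xd700
  opcode bits[15:10]=0x35: or/RR
  rd@[9:7]=0x6 ⇒ r6
  rs@[6:4]=0x0 ⇒ r0

or r6, r0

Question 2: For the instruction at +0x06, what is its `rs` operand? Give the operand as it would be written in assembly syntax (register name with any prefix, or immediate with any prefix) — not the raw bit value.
@+06  little-endian(10 6e) = 0x6e10
  top 6b → 0x1b → minus [RR]
  rd@[9:7]=0x4 ⇒ r4
  rs@[6:4]=0x1 ⇒ r1

r1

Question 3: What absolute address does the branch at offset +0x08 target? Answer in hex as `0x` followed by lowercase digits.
0x4124

off 0x08: read f6 ef as little → 0xeff6
  op=0xeff6>>10=0x3b ⇒ b (J)
  [9:0] imm=1014 (s10→-10) = #-10
  target = base 0x4124 + off 0x08 + 2 + imm -10 = 0x4124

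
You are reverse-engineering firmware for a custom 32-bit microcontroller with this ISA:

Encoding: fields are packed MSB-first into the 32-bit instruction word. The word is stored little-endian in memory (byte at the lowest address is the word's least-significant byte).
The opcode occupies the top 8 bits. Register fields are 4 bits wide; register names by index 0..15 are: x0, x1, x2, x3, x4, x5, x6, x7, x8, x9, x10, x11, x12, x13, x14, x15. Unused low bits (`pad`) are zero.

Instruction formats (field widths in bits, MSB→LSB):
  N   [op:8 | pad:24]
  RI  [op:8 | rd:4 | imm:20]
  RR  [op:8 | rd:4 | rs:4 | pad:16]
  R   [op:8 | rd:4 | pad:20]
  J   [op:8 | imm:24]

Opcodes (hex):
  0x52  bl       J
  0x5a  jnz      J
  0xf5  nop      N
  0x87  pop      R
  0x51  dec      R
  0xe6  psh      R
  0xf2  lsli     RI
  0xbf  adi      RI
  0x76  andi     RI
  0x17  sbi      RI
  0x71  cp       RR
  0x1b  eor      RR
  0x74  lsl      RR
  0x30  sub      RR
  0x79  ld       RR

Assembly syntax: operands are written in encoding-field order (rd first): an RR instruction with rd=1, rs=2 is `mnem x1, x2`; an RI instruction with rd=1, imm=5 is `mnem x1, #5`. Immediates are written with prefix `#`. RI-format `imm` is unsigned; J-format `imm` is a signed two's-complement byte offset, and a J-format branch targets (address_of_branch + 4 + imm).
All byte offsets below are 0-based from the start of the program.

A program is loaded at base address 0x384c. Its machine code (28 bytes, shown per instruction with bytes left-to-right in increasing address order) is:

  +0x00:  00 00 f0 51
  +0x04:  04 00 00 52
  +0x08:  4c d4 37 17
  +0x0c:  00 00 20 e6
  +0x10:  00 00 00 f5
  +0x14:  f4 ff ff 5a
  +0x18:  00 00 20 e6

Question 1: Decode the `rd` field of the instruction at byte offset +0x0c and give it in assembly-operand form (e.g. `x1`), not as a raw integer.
x2

@+0c  little-endian(00 00 20 e6) = 0xe6200000
  top 8b → 0xe6 → psh [R]
  rd@[23:20]=0x2 ⇒ x2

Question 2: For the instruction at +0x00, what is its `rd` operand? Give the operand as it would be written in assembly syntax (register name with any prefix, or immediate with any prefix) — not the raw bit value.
off 0x00: read 00 00 f0 51 as little → 0x51f00000
  top 8b → 0x51 → dec [R]
  rd: (w>>20)&0xf=0xf → x15

x15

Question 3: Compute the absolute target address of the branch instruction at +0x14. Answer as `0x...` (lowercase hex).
0x3858

[14] f4 ff ff 5a → 0x5afffff4
  op=0x5afffff4>>24=0x5a ⇒ jnz (J)
  [23:0] imm=16777204 (s24→-12) = #-12
  target = base 0x384c + off 0x14 + 4 + imm -12 = 0x3858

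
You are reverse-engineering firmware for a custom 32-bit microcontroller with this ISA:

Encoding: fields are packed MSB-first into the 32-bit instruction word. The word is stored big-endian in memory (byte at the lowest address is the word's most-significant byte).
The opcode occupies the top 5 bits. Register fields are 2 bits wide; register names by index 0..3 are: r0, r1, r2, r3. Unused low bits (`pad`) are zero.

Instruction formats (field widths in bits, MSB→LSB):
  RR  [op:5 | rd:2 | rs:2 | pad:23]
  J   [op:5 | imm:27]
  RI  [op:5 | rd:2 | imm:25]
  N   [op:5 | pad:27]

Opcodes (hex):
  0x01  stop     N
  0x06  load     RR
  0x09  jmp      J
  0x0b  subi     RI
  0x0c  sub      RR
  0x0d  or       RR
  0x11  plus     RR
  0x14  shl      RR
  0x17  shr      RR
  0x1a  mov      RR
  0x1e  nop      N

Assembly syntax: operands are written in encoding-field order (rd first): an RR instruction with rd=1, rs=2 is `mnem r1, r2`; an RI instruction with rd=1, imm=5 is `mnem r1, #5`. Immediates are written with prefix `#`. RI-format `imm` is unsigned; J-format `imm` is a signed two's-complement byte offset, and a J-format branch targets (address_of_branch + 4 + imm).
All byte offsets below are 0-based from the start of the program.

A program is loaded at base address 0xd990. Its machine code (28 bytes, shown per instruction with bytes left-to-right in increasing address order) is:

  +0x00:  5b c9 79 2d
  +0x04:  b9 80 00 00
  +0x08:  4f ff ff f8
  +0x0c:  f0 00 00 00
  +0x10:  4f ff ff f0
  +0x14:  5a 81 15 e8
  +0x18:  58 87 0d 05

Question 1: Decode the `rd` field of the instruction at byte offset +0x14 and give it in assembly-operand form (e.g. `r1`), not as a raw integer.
r1

+0x14: 5a 81 15 e8 ⇒ word 0x5a8115e8 (big)
  opcode bits[31:27]=0xb: subi/RI
  rd: (w>>25)&0x3=0x1 → r1
  imm: (w>>0)&0x1ffffff=0x8115e8 → #8459752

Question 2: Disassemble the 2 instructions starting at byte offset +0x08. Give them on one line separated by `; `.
+0x08: 4f ff ff f8 ⇒ word 0x4ffffff8 (big)
  op=0x4ffffff8>>27=0x9 ⇒ jmp (J)
  imm: (w>>0)&0x7ffffff=0x7fffff8 (s27→-8) → #-8
+0x0c: f0 00 00 00 ⇒ word 0xf0000000 (big)
  op=0xf0000000>>27=0x1e ⇒ nop (N)

jmp #-8; nop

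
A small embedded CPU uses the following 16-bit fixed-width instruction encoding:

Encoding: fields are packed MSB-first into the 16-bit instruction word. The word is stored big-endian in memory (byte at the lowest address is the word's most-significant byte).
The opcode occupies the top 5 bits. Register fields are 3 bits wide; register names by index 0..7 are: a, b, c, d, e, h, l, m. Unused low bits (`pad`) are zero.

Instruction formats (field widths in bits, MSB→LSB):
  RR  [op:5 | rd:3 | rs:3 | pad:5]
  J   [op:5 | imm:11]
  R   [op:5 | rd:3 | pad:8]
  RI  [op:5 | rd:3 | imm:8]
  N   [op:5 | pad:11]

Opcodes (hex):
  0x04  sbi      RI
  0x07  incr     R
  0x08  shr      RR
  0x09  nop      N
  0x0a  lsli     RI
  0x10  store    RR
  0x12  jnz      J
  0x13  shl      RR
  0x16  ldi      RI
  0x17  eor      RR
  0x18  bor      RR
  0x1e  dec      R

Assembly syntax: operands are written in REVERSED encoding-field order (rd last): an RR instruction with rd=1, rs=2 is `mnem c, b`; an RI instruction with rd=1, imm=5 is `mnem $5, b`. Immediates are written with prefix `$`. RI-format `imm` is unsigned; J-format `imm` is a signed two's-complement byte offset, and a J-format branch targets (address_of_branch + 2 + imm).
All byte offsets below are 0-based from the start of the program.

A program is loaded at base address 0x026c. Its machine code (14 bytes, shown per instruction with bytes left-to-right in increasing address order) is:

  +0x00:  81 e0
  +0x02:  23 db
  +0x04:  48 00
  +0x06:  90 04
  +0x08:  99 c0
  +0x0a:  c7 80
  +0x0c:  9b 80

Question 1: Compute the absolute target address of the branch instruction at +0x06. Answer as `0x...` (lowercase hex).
[06] 90 04 → 0x9004
  opcode bits[15:11]=0x12: jnz/J
  [10:0] imm=4 = $4
  target = base 0x026c + off 0x06 + 2 + imm 4 = 0x0278

0x0278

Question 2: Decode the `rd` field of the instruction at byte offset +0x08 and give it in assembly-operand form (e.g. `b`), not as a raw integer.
b

off 0x08: read 99 c0 as big → 0x99c0
  top 5b → 0x13 → shl [RR]
  [10:8] rd=1 = b
  [7:5] rs=6 = l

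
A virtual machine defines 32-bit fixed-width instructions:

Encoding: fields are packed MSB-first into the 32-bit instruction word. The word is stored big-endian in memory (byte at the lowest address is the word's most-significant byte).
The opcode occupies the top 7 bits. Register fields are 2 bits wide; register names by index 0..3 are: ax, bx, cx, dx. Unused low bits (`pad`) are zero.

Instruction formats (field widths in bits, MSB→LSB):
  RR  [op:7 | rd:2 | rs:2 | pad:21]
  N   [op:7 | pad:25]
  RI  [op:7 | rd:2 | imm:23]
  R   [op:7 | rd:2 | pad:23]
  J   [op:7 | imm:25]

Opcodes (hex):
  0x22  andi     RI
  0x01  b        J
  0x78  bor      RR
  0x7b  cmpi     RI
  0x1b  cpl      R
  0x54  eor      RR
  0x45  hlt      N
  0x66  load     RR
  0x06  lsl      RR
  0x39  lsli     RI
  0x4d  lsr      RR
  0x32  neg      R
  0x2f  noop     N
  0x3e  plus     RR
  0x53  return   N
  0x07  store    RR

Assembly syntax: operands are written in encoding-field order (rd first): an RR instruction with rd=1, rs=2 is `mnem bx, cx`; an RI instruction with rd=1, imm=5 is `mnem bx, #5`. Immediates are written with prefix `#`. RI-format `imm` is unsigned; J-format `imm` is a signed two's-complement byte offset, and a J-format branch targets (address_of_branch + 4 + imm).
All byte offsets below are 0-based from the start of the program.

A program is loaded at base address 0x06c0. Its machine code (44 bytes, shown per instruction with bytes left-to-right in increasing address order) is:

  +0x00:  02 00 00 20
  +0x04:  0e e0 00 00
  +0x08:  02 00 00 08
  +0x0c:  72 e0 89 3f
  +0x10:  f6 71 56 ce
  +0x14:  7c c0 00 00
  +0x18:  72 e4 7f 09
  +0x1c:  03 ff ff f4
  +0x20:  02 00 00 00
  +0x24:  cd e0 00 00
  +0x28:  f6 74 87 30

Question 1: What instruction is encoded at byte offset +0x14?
plus bx, cx

+0x14: 7c c0 00 00 ⇒ word 0x7cc00000 (big)
  opcode bits[31:25]=0x3e: plus/RR
  [24:23] rd=1 = bx
  [22:21] rs=2 = cx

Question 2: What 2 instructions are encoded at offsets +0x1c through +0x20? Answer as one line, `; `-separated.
off 0x1c: read 03 ff ff f4 as big → 0x03fffff4
  op=0x03fffff4>>25=0x1 ⇒ b (J)
  imm: (w>>0)&0x1ffffff=0x1fffff4 (s25→-12) → #-12
off 0x20: read 02 00 00 00 as big → 0x02000000
  op=0x02000000>>25=0x1 ⇒ b (J)
  imm: (w>>0)&0x1ffffff=0x0 → #0

b #-12; b #0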